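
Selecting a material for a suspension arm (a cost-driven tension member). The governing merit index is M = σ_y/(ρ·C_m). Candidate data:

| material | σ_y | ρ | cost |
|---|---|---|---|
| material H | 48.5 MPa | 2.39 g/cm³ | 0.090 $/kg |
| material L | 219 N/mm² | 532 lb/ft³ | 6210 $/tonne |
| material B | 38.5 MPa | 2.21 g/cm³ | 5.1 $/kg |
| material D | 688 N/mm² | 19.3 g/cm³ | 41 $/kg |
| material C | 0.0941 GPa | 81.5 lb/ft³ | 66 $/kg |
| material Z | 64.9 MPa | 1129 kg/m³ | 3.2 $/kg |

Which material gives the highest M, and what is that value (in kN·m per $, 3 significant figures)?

Convert each candidate to consistent units, then evaluate M:
  material H: σ_y = 48.50 MPa, ρ = 2390 kg/m³, cost = 0.09000 $/kg
  material L: σ_y = 219.0 MPa, ρ = 8522 kg/m³, cost = 6.210 $/kg
  material B: σ_y = 38.50 MPa, ρ = 2210 kg/m³, cost = 5.100 $/kg
  material D: σ_y = 688.0 MPa, ρ = 19300 kg/m³, cost = 41.00 $/kg
  material C: σ_y = 94.10 MPa, ρ = 1306 kg/m³, cost = 66.00 $/kg
  material Z: σ_y = 64.90 MPa, ρ = 1129 kg/m³, cost = 3.200 $/kg
  material H: M = 225 kN·m per $
  material Z: M = 18.0 kN·m per $
  material L: M = 4.14 kN·m per $
  material B: M = 3.42 kN·m per $
  material C: M = 1.09 kN·m per $
  material D: M = 0.869 kN·m per $
Highest index: material H.

material H, M = 225 kN·m per $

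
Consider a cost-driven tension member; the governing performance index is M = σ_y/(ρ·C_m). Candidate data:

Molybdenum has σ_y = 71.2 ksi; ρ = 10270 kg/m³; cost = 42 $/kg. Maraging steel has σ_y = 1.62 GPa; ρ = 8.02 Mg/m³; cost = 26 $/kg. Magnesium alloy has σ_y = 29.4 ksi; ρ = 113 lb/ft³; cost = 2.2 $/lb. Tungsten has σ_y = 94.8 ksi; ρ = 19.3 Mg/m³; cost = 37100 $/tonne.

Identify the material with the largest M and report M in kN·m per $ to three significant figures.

After converting to SI:
  molybdenum: σ_y = 490.9 MPa, ρ = 10270 kg/m³, cost = 42.00 $/kg
  maraging steel: σ_y = 1620 MPa, ρ = 8020 kg/m³, cost = 26.00 $/kg
  magnesium alloy: σ_y = 202.7 MPa, ρ = 1810 kg/m³, cost = 4.850 $/kg
  tungsten: σ_y = 653.6 MPa, ρ = 19300 kg/m³, cost = 37.10 $/kg
  magnesium alloy: M = 23.1 kN·m per $
  maraging steel: M = 7.77 kN·m per $
  molybdenum: M = 1.14 kN·m per $
  tungsten: M = 0.913 kN·m per $
Magnesium alloy has the largest M.

magnesium alloy, M = 23.1 kN·m per $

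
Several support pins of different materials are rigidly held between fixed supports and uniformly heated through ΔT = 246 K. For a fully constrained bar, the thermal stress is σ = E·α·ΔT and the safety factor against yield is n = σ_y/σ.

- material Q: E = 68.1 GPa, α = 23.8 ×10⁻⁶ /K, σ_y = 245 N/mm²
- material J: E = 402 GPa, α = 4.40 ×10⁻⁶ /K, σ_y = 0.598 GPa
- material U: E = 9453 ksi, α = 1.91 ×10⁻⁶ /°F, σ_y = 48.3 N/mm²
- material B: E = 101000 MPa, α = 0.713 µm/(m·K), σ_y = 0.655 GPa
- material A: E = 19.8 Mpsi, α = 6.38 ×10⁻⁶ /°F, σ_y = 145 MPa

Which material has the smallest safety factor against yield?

With everything in SI (GPa, ×10⁻⁶/K, MPa):
  material Q: E = 68.10, α = 23.8, σ_y = 245.0 → σ = 399 MPa, n = 0.614
  material J: E = 402.0, α = 4.40, σ_y = 598.0 → σ = 435 MPa, n = 1.37
  material U: E = 65.18, α = 3.44, σ_y = 48.30 → σ = 55.1 MPa, n = 0.876
  material B: E = 101.0, α = 0.713, σ_y = 655.0 → σ = 17.7 MPa, n = 37.0
  material A: E = 136.5, α = 11.5, σ_y = 145.0 → σ = 386 MPa, n = 0.376
The minimum is material A at n = 0.376.

material A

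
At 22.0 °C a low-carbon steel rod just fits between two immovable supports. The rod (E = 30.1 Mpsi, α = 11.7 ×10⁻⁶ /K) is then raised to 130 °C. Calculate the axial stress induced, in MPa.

262 MPa

E = 30.1 Mpsi = 207.5 GPa.
ΔT = 108.0 K. Constrained thermal stress σ = E·α·ΔT = 207.5×10³ MPa × 11.7×10⁻⁶ × 108.0 = 262 MPa (compressive).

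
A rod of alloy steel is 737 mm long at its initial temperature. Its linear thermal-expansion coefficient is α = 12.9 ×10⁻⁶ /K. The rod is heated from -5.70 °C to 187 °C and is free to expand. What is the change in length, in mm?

1.83 mm

ΔT = 187 − (-5.70) = 192.7 K.
ΔL = α·L₀·ΔT = 12.9×10⁻⁶ × 737 mm × 192.7 K = 1.83 mm.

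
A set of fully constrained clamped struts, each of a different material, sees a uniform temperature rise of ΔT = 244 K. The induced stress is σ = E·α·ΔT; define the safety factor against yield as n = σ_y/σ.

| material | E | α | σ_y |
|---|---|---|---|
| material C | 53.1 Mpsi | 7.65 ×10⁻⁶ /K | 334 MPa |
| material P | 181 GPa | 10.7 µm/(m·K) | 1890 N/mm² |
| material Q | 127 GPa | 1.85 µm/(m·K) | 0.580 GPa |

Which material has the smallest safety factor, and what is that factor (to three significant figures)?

With everything in SI (GPa, ×10⁻⁶/K, MPa):
  material C: E = 366.1, α = 7.65, σ_y = 334.0 → σ = 683 MPa, n = 0.489
  material P: E = 181.0, α = 10.7, σ_y = 1890 → σ = 473 MPa, n = 4.00
  material Q: E = 127.0, α = 1.85, σ_y = 580.0 → σ = 57.3 MPa, n = 10.1
Material C has the lowest safety factor, n = 0.489.

material C, n = 0.489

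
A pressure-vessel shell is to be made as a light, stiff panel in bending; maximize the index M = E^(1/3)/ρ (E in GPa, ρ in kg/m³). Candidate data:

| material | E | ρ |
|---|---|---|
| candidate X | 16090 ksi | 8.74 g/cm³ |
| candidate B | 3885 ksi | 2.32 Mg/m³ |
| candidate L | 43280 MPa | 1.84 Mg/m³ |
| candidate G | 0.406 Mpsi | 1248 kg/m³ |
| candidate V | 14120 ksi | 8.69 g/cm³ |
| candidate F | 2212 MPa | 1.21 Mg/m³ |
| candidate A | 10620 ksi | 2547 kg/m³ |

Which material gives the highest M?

candidate L

After converting to SI:
  candidate X: E = 110.9 GPa, ρ = 8740 kg/m³
  candidate B: E = 26.79 GPa, ρ = 2320 kg/m³
  candidate L: E = 43.28 GPa, ρ = 1840 kg/m³
  candidate G: E = 2.799 GPa, ρ = 1248 kg/m³
  candidate V: E = 97.35 GPa, ρ = 8690 kg/m³
  candidate F: E = 2.212 GPa, ρ = 1210 kg/m³
  candidate A: E = 73.22 GPa, ρ = 2547 kg/m³
  candidate L: M = 1.91×10⁻³
  candidate A: M = 1.64×10⁻³
  candidate B: M = 1.29×10⁻³
  candidate G: M = 1.13×10⁻³
  candidate F: M = 1.08×10⁻³
  candidate X: M = 0.550×10⁻³
  candidate V: M = 0.529×10⁻³
Candidate L has the largest M.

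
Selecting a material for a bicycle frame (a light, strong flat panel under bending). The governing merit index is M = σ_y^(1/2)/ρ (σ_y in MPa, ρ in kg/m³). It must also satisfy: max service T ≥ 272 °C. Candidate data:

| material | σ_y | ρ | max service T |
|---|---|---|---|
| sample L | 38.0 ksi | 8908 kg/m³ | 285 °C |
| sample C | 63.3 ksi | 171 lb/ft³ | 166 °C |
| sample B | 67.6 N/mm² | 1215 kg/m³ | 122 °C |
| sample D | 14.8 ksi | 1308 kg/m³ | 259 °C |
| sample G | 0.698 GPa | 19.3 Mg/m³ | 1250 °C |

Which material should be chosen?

Screen on constraints: max service T ≥ 272 °C. Survivors: sample L, sample G.
Normalizing units and computing the index:
  sample L: σ_y = 262.0 MPa, ρ = 8908 kg/m³
  sample G: σ_y = 698.0 MPa, ρ = 19300 kg/m³
  sample L: M = 1.82×10⁻³
  sample G: M = 1.37×10⁻³
Highest index: sample L.

sample L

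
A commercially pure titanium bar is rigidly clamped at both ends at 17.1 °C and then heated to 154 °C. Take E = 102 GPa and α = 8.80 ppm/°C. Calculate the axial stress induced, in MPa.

123 MPa

ΔT = 136.9 K. Constrained thermal stress σ = E·α·ΔT = 102.0×10³ MPa × 8.80×10⁻⁶ × 136.9 = 123 MPa (compressive).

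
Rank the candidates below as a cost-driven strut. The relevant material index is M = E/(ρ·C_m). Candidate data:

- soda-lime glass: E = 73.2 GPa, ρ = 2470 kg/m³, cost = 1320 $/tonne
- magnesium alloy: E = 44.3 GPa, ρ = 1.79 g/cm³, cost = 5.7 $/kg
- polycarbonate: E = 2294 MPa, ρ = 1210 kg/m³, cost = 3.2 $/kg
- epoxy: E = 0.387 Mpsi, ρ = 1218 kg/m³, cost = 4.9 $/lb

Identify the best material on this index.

soda-lime glass

In SI units:
  soda-lime glass: E = 73.20 GPa, ρ = 2470 kg/m³, cost = 1.320 $/kg
  magnesium alloy: E = 44.30 GPa, ρ = 1790 kg/m³, cost = 5.700 $/kg
  polycarbonate: E = 2.294 GPa, ρ = 1210 kg/m³, cost = 3.200 $/kg
  epoxy: E = 2.668 GPa, ρ = 1218 kg/m³, cost = 10.80 $/kg
  soda-lime glass: M = 22.5 MN·m per $
  magnesium alloy: M = 4.34 MN·m per $
  polycarbonate: M = 0.592 MN·m per $
  epoxy: M = 0.203 MN·m per $
Soda-lime glass has the largest M.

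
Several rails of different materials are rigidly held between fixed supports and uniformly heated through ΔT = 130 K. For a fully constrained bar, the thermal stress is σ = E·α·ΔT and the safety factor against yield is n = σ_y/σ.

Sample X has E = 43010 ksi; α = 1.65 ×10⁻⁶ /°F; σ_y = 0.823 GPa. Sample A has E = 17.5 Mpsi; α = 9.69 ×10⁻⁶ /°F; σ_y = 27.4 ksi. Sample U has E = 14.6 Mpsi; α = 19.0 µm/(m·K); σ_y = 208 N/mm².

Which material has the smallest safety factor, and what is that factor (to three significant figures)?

sample A, n = 0.691

Per material, after unit conversion:
  sample X: E = 296.5, α = 2.97, σ_y = 823.0 → σ = 114 MPa, n = 7.19
  sample A: E = 120.7, α = 17.4, σ_y = 188.9 → σ = 274 MPa, n = 0.691
  sample U: E = 100.7, α = 19.0, σ_y = 208.0 → σ = 249 MPa, n = 0.837
The minimum is sample A at n = 0.691.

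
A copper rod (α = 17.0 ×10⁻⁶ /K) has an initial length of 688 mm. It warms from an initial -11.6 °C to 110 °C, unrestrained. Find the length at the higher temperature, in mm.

689.42 mm

ΔT = 110 − (-11.6) = 121.6 K.
ΔL = α·L₀·ΔT = 17.0×10⁻⁶ × 688 mm × 121.6 K = 1.42 mm.
L = L₀ + ΔL = 688 + 1.42 = 689.42 mm.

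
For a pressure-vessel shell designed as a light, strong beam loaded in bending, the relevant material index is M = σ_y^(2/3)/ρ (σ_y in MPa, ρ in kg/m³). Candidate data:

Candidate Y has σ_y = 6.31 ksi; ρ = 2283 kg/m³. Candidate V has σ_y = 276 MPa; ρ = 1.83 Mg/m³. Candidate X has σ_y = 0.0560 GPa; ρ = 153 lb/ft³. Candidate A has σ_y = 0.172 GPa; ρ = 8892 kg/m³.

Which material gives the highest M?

Putting every candidate on a common basis:
  candidate Y: σ_y = 43.51 MPa, ρ = 2283 kg/m³
  candidate V: σ_y = 276.0 MPa, ρ = 1830 kg/m³
  candidate X: σ_y = 56.00 MPa, ρ = 2451 kg/m³
  candidate A: σ_y = 172.0 MPa, ρ = 8892 kg/m³
  candidate V: M = 23.2×10⁻³
  candidate X: M = 5.97×10⁻³
  candidate Y: M = 5.42×10⁻³
  candidate A: M = 3.48×10⁻³
Highest index: candidate V.

candidate V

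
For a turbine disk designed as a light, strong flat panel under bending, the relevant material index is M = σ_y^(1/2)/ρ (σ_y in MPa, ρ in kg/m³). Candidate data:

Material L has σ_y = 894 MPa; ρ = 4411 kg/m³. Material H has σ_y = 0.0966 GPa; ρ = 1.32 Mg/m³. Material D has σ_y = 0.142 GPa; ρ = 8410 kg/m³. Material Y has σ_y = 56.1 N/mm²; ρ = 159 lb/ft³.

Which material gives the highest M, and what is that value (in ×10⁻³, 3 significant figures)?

material H, M = 7.45×10⁻³

After converting to SI:
  material L: σ_y = 894.0 MPa, ρ = 4411 kg/m³
  material H: σ_y = 96.60 MPa, ρ = 1320 kg/m³
  material D: σ_y = 142.0 MPa, ρ = 8410 kg/m³
  material Y: σ_y = 56.10 MPa, ρ = 2547 kg/m³
  material H: M = 7.45×10⁻³
  material L: M = 6.78×10⁻³
  material Y: M = 2.94×10⁻³
  material D: M = 1.42×10⁻³
Material H ranks first.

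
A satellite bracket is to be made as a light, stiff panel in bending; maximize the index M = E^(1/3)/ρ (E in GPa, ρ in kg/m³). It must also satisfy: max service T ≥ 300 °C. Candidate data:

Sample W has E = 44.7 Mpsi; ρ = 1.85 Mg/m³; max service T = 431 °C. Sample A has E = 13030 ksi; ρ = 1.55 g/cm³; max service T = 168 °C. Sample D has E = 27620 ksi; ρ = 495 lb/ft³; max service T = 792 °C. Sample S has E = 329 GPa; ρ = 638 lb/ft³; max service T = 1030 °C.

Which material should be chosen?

Screen on constraints: max service T ≥ 300 °C. Survivors: sample W, sample D, sample S.
Putting every candidate on a common basis:
  sample W: E = 308.2 GPa, ρ = 1850 kg/m³
  sample D: E = 190.4 GPa, ρ = 7929 kg/m³
  sample S: E = 329.0 GPa, ρ = 10220 kg/m³
  sample W: M = 3.65×10⁻³
  sample D: M = 0.726×10⁻³
  sample S: M = 0.675×10⁻³
Sample W ranks first.

sample W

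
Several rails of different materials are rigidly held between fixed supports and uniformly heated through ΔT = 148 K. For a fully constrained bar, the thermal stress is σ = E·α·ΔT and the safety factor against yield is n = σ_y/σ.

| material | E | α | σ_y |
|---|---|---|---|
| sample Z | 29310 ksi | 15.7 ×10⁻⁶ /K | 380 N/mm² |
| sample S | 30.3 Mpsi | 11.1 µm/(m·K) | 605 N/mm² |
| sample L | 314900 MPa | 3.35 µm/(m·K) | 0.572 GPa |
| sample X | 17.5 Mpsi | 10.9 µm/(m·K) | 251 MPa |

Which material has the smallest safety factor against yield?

Converting E to GPa, α to ×10⁻⁶/K, σ_y to MPa, then σ and n for each:
  sample Z: E = 202.1, α = 15.7, σ_y = 380.0 → σ = 470 MPa, n = 0.809
  sample S: E = 208.9, α = 11.1, σ_y = 605.0 → σ = 343 MPa, n = 1.76
  sample L: E = 314.9, α = 3.35, σ_y = 572.0 → σ = 156 MPa, n = 3.66
  sample X: E = 120.7, α = 10.9, σ_y = 251.0 → σ = 195 MPa, n = 1.29
The minimum is sample Z at n = 0.809.

sample Z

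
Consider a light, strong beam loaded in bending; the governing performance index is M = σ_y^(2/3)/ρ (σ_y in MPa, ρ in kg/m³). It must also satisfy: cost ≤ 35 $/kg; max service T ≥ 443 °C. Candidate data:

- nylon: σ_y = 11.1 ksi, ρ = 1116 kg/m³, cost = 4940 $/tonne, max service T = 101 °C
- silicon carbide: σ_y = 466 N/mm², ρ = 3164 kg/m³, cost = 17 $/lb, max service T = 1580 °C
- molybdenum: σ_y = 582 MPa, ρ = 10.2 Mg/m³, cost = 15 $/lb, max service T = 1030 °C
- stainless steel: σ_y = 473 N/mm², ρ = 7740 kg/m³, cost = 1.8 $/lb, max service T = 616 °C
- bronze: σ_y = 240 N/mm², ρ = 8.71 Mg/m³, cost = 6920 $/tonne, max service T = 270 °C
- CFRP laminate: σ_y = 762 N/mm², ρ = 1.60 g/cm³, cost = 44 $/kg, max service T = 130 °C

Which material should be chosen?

Screen on constraints: cost ≤ 35 $/kg; max service T ≥ 443 °C. Survivors: molybdenum, stainless steel.
Convert each candidate to consistent units, then evaluate M:
  molybdenum: σ_y = 582.0 MPa, ρ = 10200 kg/m³
  stainless steel: σ_y = 473.0 MPa, ρ = 7740 kg/m³
  stainless steel: M = 7.84×10⁻³
  molybdenum: M = 6.83×10⁻³
Stainless steel ranks first.

stainless steel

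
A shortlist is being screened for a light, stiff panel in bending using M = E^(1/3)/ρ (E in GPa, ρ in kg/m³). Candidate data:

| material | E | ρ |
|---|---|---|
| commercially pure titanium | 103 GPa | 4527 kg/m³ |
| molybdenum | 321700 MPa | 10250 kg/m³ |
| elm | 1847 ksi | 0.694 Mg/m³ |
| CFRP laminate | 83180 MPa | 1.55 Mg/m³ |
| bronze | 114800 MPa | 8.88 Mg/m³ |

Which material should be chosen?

After converting to SI:
  commercially pure titanium: E = 103.0 GPa, ρ = 4527 kg/m³
  molybdenum: E = 321.7 GPa, ρ = 10250 kg/m³
  elm: E = 12.73 GPa, ρ = 694.0 kg/m³
  CFRP laminate: E = 83.18 GPa, ρ = 1550 kg/m³
  bronze: E = 114.8 GPa, ρ = 8880 kg/m³
  elm: M = 3.36×10⁻³
  CFRP laminate: M = 2.82×10⁻³
  commercially pure titanium: M = 1.04×10⁻³
  molybdenum: M = 0.668×10⁻³
  bronze: M = 0.547×10⁻³
Highest index: elm.

elm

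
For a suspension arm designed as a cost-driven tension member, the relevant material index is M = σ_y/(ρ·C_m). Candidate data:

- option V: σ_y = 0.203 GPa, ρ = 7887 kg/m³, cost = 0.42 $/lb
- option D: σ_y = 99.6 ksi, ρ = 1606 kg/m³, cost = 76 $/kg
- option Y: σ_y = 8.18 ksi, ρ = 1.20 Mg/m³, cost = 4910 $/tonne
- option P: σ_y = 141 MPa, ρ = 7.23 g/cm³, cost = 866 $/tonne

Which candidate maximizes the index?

option V

Convert each candidate to consistent units, then evaluate M:
  option V: σ_y = 203.0 MPa, ρ = 7887 kg/m³, cost = 0.9259 $/kg
  option D: σ_y = 686.7 MPa, ρ = 1606 kg/m³, cost = 76.00 $/kg
  option Y: σ_y = 56.40 MPa, ρ = 1200 kg/m³, cost = 4.910 $/kg
  option P: σ_y = 141.0 MPa, ρ = 7230 kg/m³, cost = 0.8660 $/kg
  option V: M = 27.8 kN·m per $
  option P: M = 22.5 kN·m per $
  option Y: M = 9.57 kN·m per $
  option D: M = 5.63 kN·m per $
The maximum is for option V.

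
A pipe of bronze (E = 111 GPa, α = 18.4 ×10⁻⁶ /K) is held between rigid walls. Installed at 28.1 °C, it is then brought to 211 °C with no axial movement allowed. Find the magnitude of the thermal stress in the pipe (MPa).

374 MPa

ΔT = 182.9 K. Constrained thermal stress σ = E·α·ΔT = 111.0×10³ MPa × 18.4×10⁻⁶ × 182.9 = 374 MPa (compressive).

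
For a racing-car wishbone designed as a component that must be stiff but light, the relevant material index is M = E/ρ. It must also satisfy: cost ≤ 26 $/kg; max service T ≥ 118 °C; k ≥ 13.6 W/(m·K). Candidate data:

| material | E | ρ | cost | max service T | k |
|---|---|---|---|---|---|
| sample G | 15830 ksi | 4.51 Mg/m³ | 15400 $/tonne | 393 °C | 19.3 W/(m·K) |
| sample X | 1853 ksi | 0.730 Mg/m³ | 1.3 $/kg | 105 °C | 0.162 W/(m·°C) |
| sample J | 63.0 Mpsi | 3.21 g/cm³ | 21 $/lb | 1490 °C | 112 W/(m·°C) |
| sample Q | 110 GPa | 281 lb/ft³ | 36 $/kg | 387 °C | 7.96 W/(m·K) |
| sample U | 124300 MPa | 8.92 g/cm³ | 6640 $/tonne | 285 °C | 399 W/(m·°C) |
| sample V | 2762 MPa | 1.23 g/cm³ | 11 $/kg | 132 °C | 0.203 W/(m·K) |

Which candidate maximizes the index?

sample G

Screen on constraints: cost ≤ 26 $/kg; max service T ≥ 118 °C; k ≥ 13.6 W/(m·K). Survivors: sample G, sample U.
After converting to SI:
  sample G: E = 109.1 GPa, ρ = 4510 kg/m³
  sample U: E = 124.3 GPa, ρ = 8920 kg/m³
  sample G: M = 24.2 MN·m/kg
  sample U: M = 13.9 MN·m/kg
Highest index: sample G.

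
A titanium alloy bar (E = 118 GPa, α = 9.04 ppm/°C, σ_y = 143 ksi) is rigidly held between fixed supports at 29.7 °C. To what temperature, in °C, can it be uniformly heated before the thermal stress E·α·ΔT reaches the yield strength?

σ_y = 143 ksi = 986.0 MPa.
E·α·ΔT = 986.0 MPa ⇒ ΔT = 986.0 / (118.0×10³ × 9.04×10⁻⁶) = 924.3 K.
T = 29.7 + 924.3 = 954.0 °C.

954 °C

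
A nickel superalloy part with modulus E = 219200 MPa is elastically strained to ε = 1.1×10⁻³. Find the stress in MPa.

241 MPa

E = 219200 MPa = 219.2 GPa.
σ = E·ε = 219200 MPa × 1.1×10⁻³ = 241 MPa.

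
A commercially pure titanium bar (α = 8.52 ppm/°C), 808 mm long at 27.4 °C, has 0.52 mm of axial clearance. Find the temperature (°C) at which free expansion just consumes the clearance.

α·L₀·ΔT = 0.52 mm ⇒ ΔT = 0.52 / (8.52×10⁻⁶ × 808.0) = 75.54 K.
T = 27.4 + 75.54 = 102.9 °C.

103 °C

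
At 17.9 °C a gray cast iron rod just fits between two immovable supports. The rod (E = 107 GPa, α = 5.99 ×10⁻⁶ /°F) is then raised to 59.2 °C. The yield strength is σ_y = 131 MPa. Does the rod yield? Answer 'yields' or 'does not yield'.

α = 5.99×10⁻⁶/°F × 9/5 = 10.8×10⁻⁶/K.
ΔT = 41.30 K. Constrained thermal stress σ = E·α·ΔT = 107.0×10³ MPa × 10.8×10⁻⁶ × 41.30 = 47.6 MPa (compressive).
Compare to σ_y = 131 MPa: σ < σ_y, so it does not yield.

does not yield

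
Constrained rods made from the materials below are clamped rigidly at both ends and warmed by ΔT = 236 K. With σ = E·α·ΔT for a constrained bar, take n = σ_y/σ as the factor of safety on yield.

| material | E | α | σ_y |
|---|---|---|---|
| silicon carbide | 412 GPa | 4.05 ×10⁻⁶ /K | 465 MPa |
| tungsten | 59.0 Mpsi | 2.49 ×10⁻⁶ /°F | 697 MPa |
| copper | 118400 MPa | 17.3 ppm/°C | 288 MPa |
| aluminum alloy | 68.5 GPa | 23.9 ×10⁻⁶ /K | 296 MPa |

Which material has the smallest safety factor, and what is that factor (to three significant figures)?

copper, n = 0.596

Converting E to GPa, α to ×10⁻⁶/K, σ_y to MPa, then σ and n for each:
  silicon carbide: E = 412.0, α = 4.05, σ_y = 465.0 → σ = 394 MPa, n = 1.18
  tungsten: E = 406.8, α = 4.48, σ_y = 697.0 → σ = 430 MPa, n = 1.62
  copper: E = 118.4, α = 17.3, σ_y = 288.0 → σ = 483 MPa, n = 0.596
  aluminum alloy: E = 68.50, α = 23.9, σ_y = 296.0 → σ = 386 MPa, n = 0.766
Copper has the lowest safety factor, n = 0.596.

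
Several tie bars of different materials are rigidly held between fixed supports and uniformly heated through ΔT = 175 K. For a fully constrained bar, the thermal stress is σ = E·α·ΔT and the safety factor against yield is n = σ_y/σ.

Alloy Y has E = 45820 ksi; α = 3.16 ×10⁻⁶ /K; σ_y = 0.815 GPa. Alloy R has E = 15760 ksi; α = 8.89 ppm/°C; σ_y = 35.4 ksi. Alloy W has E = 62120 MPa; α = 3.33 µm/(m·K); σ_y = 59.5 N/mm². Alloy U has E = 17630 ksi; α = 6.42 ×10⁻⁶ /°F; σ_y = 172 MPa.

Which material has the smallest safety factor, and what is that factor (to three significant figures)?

Per material, after unit conversion:
  alloy Y: E = 315.9, α = 3.16, σ_y = 815.0 → σ = 175 MPa, n = 4.67
  alloy R: E = 108.7, α = 8.89, σ_y = 244.1 → σ = 169 MPa, n = 1.44
  alloy W: E = 62.12, α = 3.33, σ_y = 59.50 → σ = 36.2 MPa, n = 1.64
  alloy U: E = 121.6, α = 11.6, σ_y = 172.0 → σ = 246 MPa, n = 0.700
Alloy U has the lowest safety factor, n = 0.700.

alloy U, n = 0.700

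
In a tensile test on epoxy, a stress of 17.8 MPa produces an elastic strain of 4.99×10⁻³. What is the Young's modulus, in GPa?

E = σ/ε = 17.8 MPa / 4.99×10⁻³ = 3567 MPa = 3.57 GPa.

3.57 GPa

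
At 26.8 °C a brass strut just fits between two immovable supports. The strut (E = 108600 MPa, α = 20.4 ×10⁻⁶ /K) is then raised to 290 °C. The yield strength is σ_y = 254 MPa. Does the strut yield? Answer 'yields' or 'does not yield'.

E = 108600 MPa = 108.6 GPa.
ΔT = 263.2 K. Constrained thermal stress σ = E·α·ΔT = 108.6×10³ MPa × 20.4×10⁻⁶ × 263.2 = 583 MPa (compressive).
Compare to σ_y = 254 MPa: σ ≥ σ_y, so it yields.

yields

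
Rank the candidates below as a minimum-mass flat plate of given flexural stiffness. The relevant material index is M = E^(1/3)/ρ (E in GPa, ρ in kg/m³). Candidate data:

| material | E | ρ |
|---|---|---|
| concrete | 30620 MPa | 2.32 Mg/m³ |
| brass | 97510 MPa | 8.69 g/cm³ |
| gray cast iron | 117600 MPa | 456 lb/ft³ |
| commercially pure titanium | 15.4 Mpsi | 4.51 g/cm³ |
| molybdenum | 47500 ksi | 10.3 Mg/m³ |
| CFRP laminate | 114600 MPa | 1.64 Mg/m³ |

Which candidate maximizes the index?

CFRP laminate

Convert each candidate to consistent units, then evaluate M:
  concrete: E = 30.62 GPa, ρ = 2320 kg/m³
  brass: E = 97.51 GPa, ρ = 8690 kg/m³
  gray cast iron: E = 117.6 GPa, ρ = 7304 kg/m³
  commercially pure titanium: E = 106.2 GPa, ρ = 4510 kg/m³
  molybdenum: E = 327.5 GPa, ρ = 10300 kg/m³
  CFRP laminate: E = 114.6 GPa, ρ = 1640 kg/m³
  CFRP laminate: M = 2.96×10⁻³
  concrete: M = 1.35×10⁻³
  commercially pure titanium: M = 1.05×10⁻³
  gray cast iron: M = 0.671×10⁻³
  molybdenum: M = 0.669×10⁻³
  brass: M = 0.530×10⁻³
CFRP laminate ranks first.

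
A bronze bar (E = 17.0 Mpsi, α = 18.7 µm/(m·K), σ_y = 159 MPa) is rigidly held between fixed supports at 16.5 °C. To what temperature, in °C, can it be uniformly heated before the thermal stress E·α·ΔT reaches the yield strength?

E = 17.0 Mpsi = 117.2 GPa.
E·α·ΔT = 159.0 MPa ⇒ ΔT = 159.0 / (117.2×10³ × 18.7×10⁻⁶) = 72.54 K.
T = 16.5 + 72.54 = 89.04 °C.

89.0 °C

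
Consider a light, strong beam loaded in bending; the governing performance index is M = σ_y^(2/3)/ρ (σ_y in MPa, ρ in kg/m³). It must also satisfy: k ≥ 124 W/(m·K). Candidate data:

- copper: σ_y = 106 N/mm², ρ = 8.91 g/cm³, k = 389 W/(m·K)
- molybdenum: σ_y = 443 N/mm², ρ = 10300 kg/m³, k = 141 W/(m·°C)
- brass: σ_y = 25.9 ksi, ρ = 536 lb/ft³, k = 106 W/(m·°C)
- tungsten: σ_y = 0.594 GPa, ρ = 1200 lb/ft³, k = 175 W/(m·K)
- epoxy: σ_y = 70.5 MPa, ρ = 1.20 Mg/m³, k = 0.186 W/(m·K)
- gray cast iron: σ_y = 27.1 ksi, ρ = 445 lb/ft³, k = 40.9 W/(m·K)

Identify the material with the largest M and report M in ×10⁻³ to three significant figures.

molybdenum, M = 5.64×10⁻³

Screen on constraints: k ≥ 124 W/(m·K). Survivors: copper, molybdenum, tungsten.
Normalizing units and computing the index:
  copper: σ_y = 106.0 MPa, ρ = 8910 kg/m³
  molybdenum: σ_y = 443.0 MPa, ρ = 10300 kg/m³
  tungsten: σ_y = 594.0 MPa, ρ = 19220 kg/m³
  molybdenum: M = 5.64×10⁻³
  tungsten: M = 3.68×10⁻³
  copper: M = 2.51×10⁻³
Molybdenum has the largest M.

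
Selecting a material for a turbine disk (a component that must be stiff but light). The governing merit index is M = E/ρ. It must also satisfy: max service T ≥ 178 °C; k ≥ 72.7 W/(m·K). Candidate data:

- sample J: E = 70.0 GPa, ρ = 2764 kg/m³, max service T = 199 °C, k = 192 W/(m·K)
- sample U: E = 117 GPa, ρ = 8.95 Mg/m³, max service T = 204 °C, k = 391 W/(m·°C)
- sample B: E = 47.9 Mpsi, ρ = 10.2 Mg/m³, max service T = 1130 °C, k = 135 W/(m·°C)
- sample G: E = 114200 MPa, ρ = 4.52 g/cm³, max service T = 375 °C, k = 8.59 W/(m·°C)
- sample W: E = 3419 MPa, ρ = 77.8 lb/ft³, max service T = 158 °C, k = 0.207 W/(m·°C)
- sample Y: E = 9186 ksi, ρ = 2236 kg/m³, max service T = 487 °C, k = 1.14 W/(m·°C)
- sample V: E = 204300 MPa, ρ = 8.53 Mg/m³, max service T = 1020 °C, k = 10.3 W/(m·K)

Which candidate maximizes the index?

Screen on constraints: max service T ≥ 178 °C; k ≥ 72.7 W/(m·K). Survivors: sample J, sample U, sample B.
Convert each candidate to consistent units, then evaluate M:
  sample J: E = 70.00 GPa, ρ = 2764 kg/m³
  sample U: E = 117.0 GPa, ρ = 8950 kg/m³
  sample B: E = 330.3 GPa, ρ = 10200 kg/m³
  sample B: M = 32.4 MN·m/kg
  sample J: M = 25.3 MN·m/kg
  sample U: M = 13.1 MN·m/kg
Sample B ranks first.

sample B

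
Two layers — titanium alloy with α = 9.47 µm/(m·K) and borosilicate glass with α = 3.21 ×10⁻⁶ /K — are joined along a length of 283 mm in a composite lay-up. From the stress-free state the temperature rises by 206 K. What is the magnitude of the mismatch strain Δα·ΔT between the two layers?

Δα = |9.47 − 3.21|×10⁻⁶/K = 6.26×10⁻⁶/K.
Mismatch strain = Δα·ΔT = 6.26×10⁻⁶ × 206.0 = 1.29×10⁻³.

1.29×10⁻³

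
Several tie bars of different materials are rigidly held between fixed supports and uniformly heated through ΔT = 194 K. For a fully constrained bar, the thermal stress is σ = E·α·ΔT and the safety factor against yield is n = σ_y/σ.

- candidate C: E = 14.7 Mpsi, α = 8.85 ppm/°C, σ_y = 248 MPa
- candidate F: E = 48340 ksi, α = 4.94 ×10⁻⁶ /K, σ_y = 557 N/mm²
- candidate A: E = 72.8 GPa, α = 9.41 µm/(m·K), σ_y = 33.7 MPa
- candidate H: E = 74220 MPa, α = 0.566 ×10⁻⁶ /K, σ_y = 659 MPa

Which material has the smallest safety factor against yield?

In consistent units (E in GPa, α in ×10⁻⁶/K, σ_y in MPa):
  candidate C: E = 101.4, α = 8.85, σ_y = 248.0 → σ = 174 MPa, n = 1.43
  candidate F: E = 333.3, α = 4.94, σ_y = 557.0 → σ = 319 MPa, n = 1.74
  candidate A: E = 72.80, α = 9.41, σ_y = 33.70 → σ = 133 MPa, n = 0.254
  candidate H: E = 74.22, α = 0.566, σ_y = 659.0 → σ = 8.15 MPa, n = 80.9
Candidate A has the lowest safety factor, n = 0.254.

candidate A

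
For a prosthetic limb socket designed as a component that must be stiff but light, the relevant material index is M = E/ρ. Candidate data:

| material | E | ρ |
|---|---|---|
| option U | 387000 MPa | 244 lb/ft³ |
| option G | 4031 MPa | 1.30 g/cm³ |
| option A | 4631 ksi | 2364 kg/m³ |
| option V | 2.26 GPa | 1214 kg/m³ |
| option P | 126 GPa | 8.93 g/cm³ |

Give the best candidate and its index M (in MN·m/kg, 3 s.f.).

Convert each candidate to consistent units, then evaluate M:
  option U: E = 387.0 GPa, ρ = 3909 kg/m³
  option G: E = 4.031 GPa, ρ = 1300 kg/m³
  option A: E = 31.93 GPa, ρ = 2364 kg/m³
  option V: E = 2.260 GPa, ρ = 1214 kg/m³
  option P: E = 126.0 GPa, ρ = 8930 kg/m³
  option U: M = 99.0 MN·m/kg
  option P: M = 14.1 MN·m/kg
  option A: M = 13.5 MN·m/kg
  option G: M = 3.10 MN·m/kg
  option V: M = 1.86 MN·m/kg
Highest index: option U.

option U, M = 99.0 MN·m/kg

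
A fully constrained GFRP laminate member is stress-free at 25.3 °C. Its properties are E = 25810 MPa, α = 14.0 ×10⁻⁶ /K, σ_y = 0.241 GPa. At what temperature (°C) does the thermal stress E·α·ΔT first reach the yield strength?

692 °C

E = 25810 MPa = 25.81 GPa.
σ_y = 0.241 GPa = 241.0 MPa.
E·α·ΔT = 241.0 MPa ⇒ ΔT = 241.0 / (25.81×10³ × 14.0×10⁻⁶) = 667.0 K.
T = 25.3 + 667.0 = 692.3 °C.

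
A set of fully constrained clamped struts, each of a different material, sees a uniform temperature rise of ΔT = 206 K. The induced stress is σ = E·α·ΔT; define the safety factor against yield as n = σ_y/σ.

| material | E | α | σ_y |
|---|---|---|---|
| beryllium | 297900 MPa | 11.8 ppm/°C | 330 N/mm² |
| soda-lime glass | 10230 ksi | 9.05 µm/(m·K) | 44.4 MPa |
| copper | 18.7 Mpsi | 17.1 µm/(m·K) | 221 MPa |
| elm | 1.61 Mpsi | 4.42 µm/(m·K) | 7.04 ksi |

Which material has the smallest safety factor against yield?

With everything in SI (GPa, ×10⁻⁶/K, MPa):
  beryllium: E = 297.9, α = 11.8, σ_y = 330.0 → σ = 724 MPa, n = 0.456
  soda-lime glass: E = 70.53, α = 9.05, σ_y = 44.40 → σ = 131 MPa, n = 0.338
  copper: E = 128.9, α = 17.1, σ_y = 221.0 → σ = 454 MPa, n = 0.487
  elm: E = 11.10, α = 4.42, σ_y = 48.54 → σ = 10.1 MPa, n = 4.80
The minimum is soda-lime glass at n = 0.338.

soda-lime glass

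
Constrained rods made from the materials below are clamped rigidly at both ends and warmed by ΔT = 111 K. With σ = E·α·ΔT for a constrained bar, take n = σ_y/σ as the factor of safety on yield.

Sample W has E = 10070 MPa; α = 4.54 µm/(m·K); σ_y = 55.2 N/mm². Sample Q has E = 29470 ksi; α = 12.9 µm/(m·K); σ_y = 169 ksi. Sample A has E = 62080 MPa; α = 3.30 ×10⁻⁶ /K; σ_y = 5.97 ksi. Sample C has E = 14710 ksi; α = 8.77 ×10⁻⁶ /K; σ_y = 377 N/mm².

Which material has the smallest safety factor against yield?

With everything in SI (GPa, ×10⁻⁶/K, MPa):
  sample W: E = 10.07, α = 4.54, σ_y = 55.20 → σ = 5.07 MPa, n = 10.9
  sample Q: E = 203.2, α = 12.9, σ_y = 1165 → σ = 291 MPa, n = 4.00
  sample A: E = 62.08, α = 3.30, σ_y = 41.16 → σ = 22.7 MPa, n = 1.81
  sample C: E = 101.4, α = 8.77, σ_y = 377.0 → σ = 98.7 MPa, n = 3.82
Sample A has the lowest safety factor, n = 1.81.

sample A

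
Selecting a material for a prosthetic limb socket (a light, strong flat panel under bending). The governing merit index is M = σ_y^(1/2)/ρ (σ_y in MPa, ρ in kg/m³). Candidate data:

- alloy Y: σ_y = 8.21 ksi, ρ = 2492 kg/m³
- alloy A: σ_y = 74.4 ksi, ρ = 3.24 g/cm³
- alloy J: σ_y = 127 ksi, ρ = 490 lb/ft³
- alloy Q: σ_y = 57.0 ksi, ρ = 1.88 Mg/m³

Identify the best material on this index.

After converting to SI:
  alloy Y: σ_y = 56.61 MPa, ρ = 2492 kg/m³
  alloy A: σ_y = 513.0 MPa, ρ = 3240 kg/m³
  alloy J: σ_y = 875.6 MPa, ρ = 7849 kg/m³
  alloy Q: σ_y = 393.0 MPa, ρ = 1880 kg/m³
  alloy Q: M = 10.5×10⁻³
  alloy A: M = 6.99×10⁻³
  alloy J: M = 3.77×10⁻³
  alloy Y: M = 3.02×10⁻³
Highest index: alloy Q.

alloy Q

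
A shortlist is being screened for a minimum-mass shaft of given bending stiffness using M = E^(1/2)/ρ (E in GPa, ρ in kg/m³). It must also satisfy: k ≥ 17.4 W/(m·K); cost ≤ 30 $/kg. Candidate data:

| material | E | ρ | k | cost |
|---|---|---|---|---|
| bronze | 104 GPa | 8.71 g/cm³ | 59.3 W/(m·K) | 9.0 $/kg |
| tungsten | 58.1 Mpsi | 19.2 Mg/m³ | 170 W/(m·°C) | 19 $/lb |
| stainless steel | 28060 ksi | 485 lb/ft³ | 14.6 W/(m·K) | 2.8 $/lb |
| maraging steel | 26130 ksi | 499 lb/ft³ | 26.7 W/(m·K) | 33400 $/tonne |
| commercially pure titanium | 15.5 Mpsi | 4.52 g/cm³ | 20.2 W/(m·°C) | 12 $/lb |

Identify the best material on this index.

commercially pure titanium

Screen on constraints: k ≥ 17.4 W/(m·K); cost ≤ 30 $/kg. Survivors: bronze, commercially pure titanium.
In SI units:
  bronze: E = 104.0 GPa, ρ = 8710 kg/m³
  commercially pure titanium: E = 106.9 GPa, ρ = 4520 kg/m³
  commercially pure titanium: M = 2.29×10⁻³
  bronze: M = 1.17×10⁻³
The maximum is for commercially pure titanium.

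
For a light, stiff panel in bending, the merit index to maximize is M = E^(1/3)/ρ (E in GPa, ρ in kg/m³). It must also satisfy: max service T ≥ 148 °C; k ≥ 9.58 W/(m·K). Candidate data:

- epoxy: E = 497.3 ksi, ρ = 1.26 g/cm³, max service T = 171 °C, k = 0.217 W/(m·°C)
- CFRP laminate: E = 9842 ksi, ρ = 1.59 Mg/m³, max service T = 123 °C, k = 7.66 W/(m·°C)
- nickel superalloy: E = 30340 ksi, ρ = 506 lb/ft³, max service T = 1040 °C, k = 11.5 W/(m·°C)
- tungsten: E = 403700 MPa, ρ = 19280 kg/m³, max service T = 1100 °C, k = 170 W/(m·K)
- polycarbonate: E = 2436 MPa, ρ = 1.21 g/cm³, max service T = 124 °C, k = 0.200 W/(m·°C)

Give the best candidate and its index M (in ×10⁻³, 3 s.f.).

Screen on constraints: max service T ≥ 148 °C; k ≥ 9.58 W/(m·K). Survivors: nickel superalloy, tungsten.
In SI units:
  nickel superalloy: E = 209.2 GPa, ρ = 8105 kg/m³
  tungsten: E = 403.7 GPa, ρ = 19280 kg/m³
  nickel superalloy: M = 0.732×10⁻³
  tungsten: M = 0.383×10⁻³
The maximum is for nickel superalloy.

nickel superalloy, M = 0.732×10⁻³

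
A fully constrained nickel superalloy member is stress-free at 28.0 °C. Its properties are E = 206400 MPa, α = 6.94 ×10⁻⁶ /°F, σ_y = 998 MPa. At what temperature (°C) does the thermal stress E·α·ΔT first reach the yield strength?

E = 206400 MPa = 206.4 GPa.
α = 6.94×10⁻⁶/°F × 9/5 = 12.5×10⁻⁶/K.
E·α·ΔT = 998.0 MPa ⇒ ΔT = 998.0 / (206.4×10³ × 12.5×10⁻⁶) = 387.1 K.
T = 28.0 + 387.1 = 415.1 °C.

415 °C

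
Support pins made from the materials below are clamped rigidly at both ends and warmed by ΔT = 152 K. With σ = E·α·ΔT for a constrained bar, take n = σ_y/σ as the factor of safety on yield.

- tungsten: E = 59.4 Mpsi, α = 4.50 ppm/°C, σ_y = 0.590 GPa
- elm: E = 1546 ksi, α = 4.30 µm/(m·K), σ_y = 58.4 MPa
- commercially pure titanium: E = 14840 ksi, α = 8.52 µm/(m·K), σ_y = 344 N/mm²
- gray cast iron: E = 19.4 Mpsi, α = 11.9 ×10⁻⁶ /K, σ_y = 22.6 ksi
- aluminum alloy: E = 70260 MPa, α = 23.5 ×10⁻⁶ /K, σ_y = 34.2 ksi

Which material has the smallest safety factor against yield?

gray cast iron

With everything in SI (GPa, ×10⁻⁶/K, MPa):
  tungsten: E = 409.5, α = 4.50, σ_y = 590.0 → σ = 280 MPa, n = 2.11
  elm: E = 10.66, α = 4.30, σ_y = 58.40 → σ = 6.97 MPa, n = 8.38
  commercially pure titanium: E = 102.3, α = 8.52, σ_y = 344.0 → σ = 133 MPa, n = 2.60
  gray cast iron: E = 133.8, α = 11.9, σ_y = 155.8 → σ = 242 MPa, n = 0.644
  aluminum alloy: E = 70.26, α = 23.5, σ_y = 235.8 → σ = 251 MPa, n = 0.940
Gray cast iron has the lowest safety factor, n = 0.644.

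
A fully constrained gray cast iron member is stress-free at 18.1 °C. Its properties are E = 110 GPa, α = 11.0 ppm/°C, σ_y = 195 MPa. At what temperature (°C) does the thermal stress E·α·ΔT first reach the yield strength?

E·α·ΔT = 195.0 MPa ⇒ ΔT = 195.0 / (110.0×10³ × 11.0×10⁻⁶) = 161.2 K.
T = 18.1 + 161.2 = 179.3 °C.

179 °C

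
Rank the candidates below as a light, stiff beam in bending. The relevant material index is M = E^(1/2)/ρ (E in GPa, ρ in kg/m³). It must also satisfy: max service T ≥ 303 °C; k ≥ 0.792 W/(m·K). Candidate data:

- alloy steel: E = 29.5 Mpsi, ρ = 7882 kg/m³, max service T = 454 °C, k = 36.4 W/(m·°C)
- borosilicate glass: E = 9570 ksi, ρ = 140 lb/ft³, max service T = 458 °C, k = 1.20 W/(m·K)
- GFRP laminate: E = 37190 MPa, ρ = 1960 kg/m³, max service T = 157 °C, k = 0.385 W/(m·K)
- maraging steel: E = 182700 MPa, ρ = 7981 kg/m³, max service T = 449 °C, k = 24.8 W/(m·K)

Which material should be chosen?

borosilicate glass

Screen on constraints: max service T ≥ 303 °C; k ≥ 0.792 W/(m·K). Survivors: alloy steel, borosilicate glass, maraging steel.
Normalizing units and computing the index:
  alloy steel: E = 203.4 GPa, ρ = 7882 kg/m³
  borosilicate glass: E = 65.98 GPa, ρ = 2243 kg/m³
  maraging steel: E = 182.7 GPa, ρ = 7981 kg/m³
  borosilicate glass: M = 3.62×10⁻³
  alloy steel: M = 1.81×10⁻³
  maraging steel: M = 1.69×10⁻³
Highest index: borosilicate glass.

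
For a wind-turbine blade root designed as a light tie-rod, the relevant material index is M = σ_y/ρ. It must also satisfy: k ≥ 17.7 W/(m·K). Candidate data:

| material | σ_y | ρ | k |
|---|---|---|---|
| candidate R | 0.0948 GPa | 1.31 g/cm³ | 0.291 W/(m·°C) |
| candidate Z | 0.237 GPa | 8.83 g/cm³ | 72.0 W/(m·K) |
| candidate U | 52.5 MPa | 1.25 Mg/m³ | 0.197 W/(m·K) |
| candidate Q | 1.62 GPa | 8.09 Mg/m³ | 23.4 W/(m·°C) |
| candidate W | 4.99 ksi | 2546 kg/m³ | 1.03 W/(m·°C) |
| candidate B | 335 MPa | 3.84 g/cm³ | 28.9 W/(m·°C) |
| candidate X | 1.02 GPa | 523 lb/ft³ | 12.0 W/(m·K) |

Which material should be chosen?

candidate Q

Screen on constraints: k ≥ 17.7 W/(m·K). Survivors: candidate Z, candidate Q, candidate B.
Convert each candidate to consistent units, then evaluate M:
  candidate Z: σ_y = 237.0 MPa, ρ = 8830 kg/m³
  candidate Q: σ_y = 1620 MPa, ρ = 8090 kg/m³
  candidate B: σ_y = 335.0 MPa, ρ = 3840 kg/m³
  candidate Q: M = 200 kN·m/kg
  candidate B: M = 87.2 kN·m/kg
  candidate Z: M = 26.8 kN·m/kg
Highest index: candidate Q.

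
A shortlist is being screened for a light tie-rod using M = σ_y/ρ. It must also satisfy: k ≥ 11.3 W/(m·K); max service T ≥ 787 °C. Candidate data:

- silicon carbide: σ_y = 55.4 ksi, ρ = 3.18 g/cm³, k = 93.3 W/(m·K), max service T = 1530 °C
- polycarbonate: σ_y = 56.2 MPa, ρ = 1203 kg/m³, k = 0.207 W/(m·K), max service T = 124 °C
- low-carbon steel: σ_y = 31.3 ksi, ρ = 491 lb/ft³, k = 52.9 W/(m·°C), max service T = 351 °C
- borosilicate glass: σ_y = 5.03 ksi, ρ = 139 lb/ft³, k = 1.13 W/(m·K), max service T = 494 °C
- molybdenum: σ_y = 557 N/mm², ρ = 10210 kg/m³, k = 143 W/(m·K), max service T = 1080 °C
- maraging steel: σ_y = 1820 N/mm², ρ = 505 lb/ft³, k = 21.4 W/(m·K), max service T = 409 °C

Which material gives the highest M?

Screen on constraints: k ≥ 11.3 W/(m·K); max service T ≥ 787 °C. Survivors: silicon carbide, molybdenum.
In SI units:
  silicon carbide: σ_y = 382.0 MPa, ρ = 3180 kg/m³
  molybdenum: σ_y = 557.0 MPa, ρ = 10210 kg/m³
  silicon carbide: M = 120 kN·m/kg
  molybdenum: M = 54.6 kN·m/kg
The maximum is for silicon carbide.

silicon carbide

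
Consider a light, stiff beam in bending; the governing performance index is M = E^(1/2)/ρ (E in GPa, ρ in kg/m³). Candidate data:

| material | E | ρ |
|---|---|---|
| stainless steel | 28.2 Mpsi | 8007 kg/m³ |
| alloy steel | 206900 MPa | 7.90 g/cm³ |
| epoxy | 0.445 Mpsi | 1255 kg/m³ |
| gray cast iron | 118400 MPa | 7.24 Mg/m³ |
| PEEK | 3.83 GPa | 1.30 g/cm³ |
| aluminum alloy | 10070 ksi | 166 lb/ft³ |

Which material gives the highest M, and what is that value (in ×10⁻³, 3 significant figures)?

aluminum alloy, M = 3.13×10⁻³

Normalizing units and computing the index:
  stainless steel: E = 194.4 GPa, ρ = 8007 kg/m³
  alloy steel: E = 206.9 GPa, ρ = 7900 kg/m³
  epoxy: E = 3.068 GPa, ρ = 1255 kg/m³
  gray cast iron: E = 118.4 GPa, ρ = 7240 kg/m³
  PEEK: E = 3.830 GPa, ρ = 1300 kg/m³
  aluminum alloy: E = 69.43 GPa, ρ = 2659 kg/m³
  aluminum alloy: M = 3.13×10⁻³
  alloy steel: M = 1.82×10⁻³
  stainless steel: M = 1.74×10⁻³
  PEEK: M = 1.51×10⁻³
  gray cast iron: M = 1.50×10⁻³
  epoxy: M = 1.40×10⁻³
Highest index: aluminum alloy.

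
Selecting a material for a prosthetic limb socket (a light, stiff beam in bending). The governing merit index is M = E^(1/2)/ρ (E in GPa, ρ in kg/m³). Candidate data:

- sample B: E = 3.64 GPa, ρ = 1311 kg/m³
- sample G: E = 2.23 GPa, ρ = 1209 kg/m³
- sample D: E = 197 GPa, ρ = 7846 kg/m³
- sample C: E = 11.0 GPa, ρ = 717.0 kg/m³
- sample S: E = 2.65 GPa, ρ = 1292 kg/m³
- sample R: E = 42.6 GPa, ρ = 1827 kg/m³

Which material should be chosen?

Evaluate M for each candidate:
  sample C: M = 4.63×10⁻³
  sample R: M = 3.57×10⁻³
  sample D: M = 1.79×10⁻³
  sample B: M = 1.46×10⁻³
  sample S: M = 1.26×10⁻³
  sample G: M = 1.24×10⁻³
Sample C ranks first.

sample C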